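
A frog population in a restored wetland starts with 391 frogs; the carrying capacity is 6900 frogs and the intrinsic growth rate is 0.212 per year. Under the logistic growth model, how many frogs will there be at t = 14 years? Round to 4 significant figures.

3718 frogs

A = (K − N₀)/N₀ = (6900 − 391)/391 = 16.647.
N(t) = K/(1 + A·e^(−rt)) = 6900/(1 + 16.647×e^(−0.212×14)).
e^(−2.968) = 0.051406; denominator = 1 + 16.647×0.051406 = 1.8558.
N = 6900/1.8558 = 3718.16.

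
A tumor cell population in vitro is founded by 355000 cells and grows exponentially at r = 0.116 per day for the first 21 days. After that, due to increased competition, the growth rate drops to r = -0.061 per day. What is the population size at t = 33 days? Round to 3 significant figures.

1950000 cells

Phase 1: N(21) = 355000·e^(0.116×21) = 355000·e^2.436 = 4.05667×10^6.
Phase 2 runs for 33 − 21 = 12 days at r = -0.061.
N(33) = 4.05667×10^6·e^(-0.061×12) = 4.05667×10^6·e^-0.732 = 1.95104×10^6.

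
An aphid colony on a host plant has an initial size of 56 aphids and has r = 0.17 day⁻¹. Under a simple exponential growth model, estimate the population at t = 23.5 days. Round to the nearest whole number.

N(t) = N₀·e^(rt) = 56 × e^(0.17×23.5) = 56 × e^3.995.
e^3.995 ≈ 54.326, so N ≈ 56 × 54.326 = 3042.25.

3042 aphids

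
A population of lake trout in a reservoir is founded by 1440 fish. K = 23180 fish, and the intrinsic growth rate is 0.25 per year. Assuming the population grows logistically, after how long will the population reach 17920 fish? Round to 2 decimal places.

A = (K − N₀)/N₀ = (23180 − 1440)/1440 = 15.097.
Solve 23180/(1 + 15.097·e^(−0.25t)) = 17920: 1 + 15.097·e^(−0.25t) = 1.2935, so e^(−0.25t) = 0.0194424.
−0.25·t = ln(0.0194424) = -3.9403, so t = 3.9403/0.25 = 15.761.

15.76 years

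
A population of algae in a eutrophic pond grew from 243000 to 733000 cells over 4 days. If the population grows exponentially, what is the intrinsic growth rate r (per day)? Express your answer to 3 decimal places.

From N(t) = N₀·e^(rt): e^(r·4) = 733000/243000 = 3.0165.
r·4 = ln(3.0165) = 1.1041, so r = 1.1041/4 = 0.27602.

0.276 per day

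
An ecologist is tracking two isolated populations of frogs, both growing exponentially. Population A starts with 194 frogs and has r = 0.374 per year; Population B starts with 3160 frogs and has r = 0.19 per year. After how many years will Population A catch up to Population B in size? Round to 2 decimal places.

Set 194·e^(0.374t) = 3160·e^(0.19t).
e^((0.374 − 0.19)t) = 3160/194 → e^(0.184·t) = 16.289.
0.184·t = ln(16.289) = 2.7905, so t = 2.7905/0.184 = 15.166.

15.17 years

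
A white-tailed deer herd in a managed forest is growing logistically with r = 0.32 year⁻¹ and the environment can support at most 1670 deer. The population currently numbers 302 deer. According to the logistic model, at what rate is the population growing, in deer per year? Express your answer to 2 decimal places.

79.16 deer per year

dN/dt = rN(1 − N/K) = 0.32 × 302 × (1 − 302/1670).
1 − 302/1670 = 0.81916; dN/dt = 0.32 × 302 × 0.81916 = 79.164.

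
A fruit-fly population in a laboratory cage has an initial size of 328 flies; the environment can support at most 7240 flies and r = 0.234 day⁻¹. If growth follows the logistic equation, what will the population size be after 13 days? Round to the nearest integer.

3609 flies

A = (K − N₀)/N₀ = (7240 − 328)/328 = 21.073.
N(t) = K/(1 + A·e^(−rt)) = 7240/(1 + 21.073×e^(−0.234×13)).
e^(−3.042) = 0.047739; denominator = 1 + 21.073×0.047739 = 2.006.
N = 7240/2.006 = 3609.14.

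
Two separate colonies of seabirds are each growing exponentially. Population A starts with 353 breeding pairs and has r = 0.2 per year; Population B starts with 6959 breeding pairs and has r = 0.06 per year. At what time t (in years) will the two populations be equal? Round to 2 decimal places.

Set 353·e^(0.2t) = 6959·e^(0.06t).
e^((0.2 − 0.06)t) = 6959/353 → e^(0.14·t) = 19.714.
0.14·t = ln(19.714) = 2.9813, so t = 2.9813/0.14 = 21.295.

21.30 years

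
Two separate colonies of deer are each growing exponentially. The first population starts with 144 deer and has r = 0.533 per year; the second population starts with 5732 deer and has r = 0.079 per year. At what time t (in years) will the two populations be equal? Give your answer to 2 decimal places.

Set 144·e^(0.533t) = 5732·e^(0.079t).
e^((0.533 − 0.079)t) = 5732/144 → e^(0.454·t) = 39.806.
0.454·t = ln(39.806) = 3.684, so t = 3.684/0.454 = 8.1146.

8.11 years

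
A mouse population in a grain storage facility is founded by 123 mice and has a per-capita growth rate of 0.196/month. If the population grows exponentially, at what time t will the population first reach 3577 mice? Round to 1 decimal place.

17.2 months

Set N₀·e^(rt) = 3577: e^(0.196·t) = 3577/123 = 29.081.
0.196·t = ln(29.081) = 3.3701, so t = 3.3701/0.196 = 17.194.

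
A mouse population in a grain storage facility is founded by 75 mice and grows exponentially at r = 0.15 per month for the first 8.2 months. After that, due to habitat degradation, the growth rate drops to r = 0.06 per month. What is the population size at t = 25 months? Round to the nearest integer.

Phase 1: N(8.2) = 75·e^(0.15×8.2) = 75·e^1.23 = 256.592.
Phase 2 runs for 25 − 8.2 = 16.8 months at r = 0.06.
N(25) = 256.592·e^(0.06×16.8) = 256.592·e^1.008 = 703.092.

703 mice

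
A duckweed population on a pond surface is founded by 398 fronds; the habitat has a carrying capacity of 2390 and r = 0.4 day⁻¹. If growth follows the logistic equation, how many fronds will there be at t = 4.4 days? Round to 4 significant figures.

1284 fronds

A = (K − N₀)/N₀ = (2390 − 398)/398 = 5.005.
N(t) = K/(1 + A·e^(−rt)) = 2390/(1 + 5.005×e^(−0.4×4.4)).
e^(−1.76) = 0.17204; denominator = 1 + 5.005×0.17204 = 1.8611.
N = 2390/1.8611 = 1284.19.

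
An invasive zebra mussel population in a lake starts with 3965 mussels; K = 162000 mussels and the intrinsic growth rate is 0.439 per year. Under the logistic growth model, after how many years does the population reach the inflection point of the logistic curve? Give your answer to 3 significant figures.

8.39 years

Logistic growth is fastest at N = K/2 = 81000.
A = (K − N₀)/N₀ = 39.858. Set K/(1 + A·e^(−rt)) = K/2 → A·e^(−rt) = 1.
e^(−0.439t) = 1/39.858 = 0.0250894, so t = ln(39.858)/0.439 = 3.6853/0.439 = 8.3948.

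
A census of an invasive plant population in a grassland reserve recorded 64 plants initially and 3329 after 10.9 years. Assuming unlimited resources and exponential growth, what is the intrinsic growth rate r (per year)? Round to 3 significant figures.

0.363 per year

From N(t) = N₀·e^(rt): e^(r·10.9) = 3329/64 = 52.016.
r·10.9 = ln(52.016) = 3.9515, so r = 3.9515/10.9 = 0.36253.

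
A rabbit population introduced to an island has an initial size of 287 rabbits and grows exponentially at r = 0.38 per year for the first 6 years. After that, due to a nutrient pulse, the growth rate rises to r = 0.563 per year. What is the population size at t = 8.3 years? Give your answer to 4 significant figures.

Phase 1: N(6) = 287·e^(0.38×6) = 287·e^2.28 = 2805.91.
Phase 2 runs for 8.3 − 6 = 2.3 years at r = 0.563.
N(8.3) = 2805.91·e^(0.563×2.3) = 2805.91·e^1.295 = 10243.3.

10240 rabbits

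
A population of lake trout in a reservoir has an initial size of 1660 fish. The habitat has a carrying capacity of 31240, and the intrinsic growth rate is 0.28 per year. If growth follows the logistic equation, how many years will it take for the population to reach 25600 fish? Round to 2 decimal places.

A = (K − N₀)/N₀ = (31240 − 1660)/1660 = 17.819.
Solve 31240/(1 + 17.819·e^(−0.28t)) = 25600: 1 + 17.819·e^(−0.28t) = 1.2203, so e^(−0.28t) = 0.0123637.
−0.28·t = ln(0.0123637) = -4.393, so t = 4.393/0.28 = 15.689.

15.69 years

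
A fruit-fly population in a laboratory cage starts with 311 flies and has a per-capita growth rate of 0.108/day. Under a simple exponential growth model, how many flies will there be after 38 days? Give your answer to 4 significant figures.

18840 flies

N(t) = N₀·e^(rt) = 311 × e^(0.108×38) = 311 × e^4.104.
e^4.104 ≈ 60.582, so N ≈ 311 × 60.582 = 18841.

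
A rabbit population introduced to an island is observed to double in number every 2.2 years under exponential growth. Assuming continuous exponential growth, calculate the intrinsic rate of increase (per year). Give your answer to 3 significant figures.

0.315 per year

r = ln(2)/t_d = 0.6931/2.2 = 0.31507.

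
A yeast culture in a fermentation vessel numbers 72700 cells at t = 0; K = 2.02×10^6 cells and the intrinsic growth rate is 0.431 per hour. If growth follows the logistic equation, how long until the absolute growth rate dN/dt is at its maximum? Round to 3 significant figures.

7.63 hours

Logistic growth is fastest at N = K/2 = 1.01×10^6.
A = (K − N₀)/N₀ = 26.785. Set K/(1 + A·e^(−rt)) = K/2 → A·e^(−rt) = 1.
e^(−0.431t) = 1/26.785 = 0.0373337, so t = ln(26.785)/0.431 = 3.2879/0.431 = 7.6284.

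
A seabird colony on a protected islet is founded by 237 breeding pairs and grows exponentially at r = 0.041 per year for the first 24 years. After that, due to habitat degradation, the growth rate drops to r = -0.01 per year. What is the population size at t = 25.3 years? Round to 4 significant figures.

Phase 1: N(24) = 237·e^(0.041×24) = 237·e^0.984 = 634.007.
Phase 2 runs for 25.3 − 24 = 1.3 years at r = -0.01.
N(25.3) = 634.007·e^(-0.01×1.3) = 634.007·e^-0.013 = 625.818.

625.8 breeding pairs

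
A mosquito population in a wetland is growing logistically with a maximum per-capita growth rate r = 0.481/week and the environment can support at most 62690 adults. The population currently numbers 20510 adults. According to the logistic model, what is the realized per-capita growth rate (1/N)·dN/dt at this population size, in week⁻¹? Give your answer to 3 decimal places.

(1/N)·dN/dt = r(1 − N/K) = 0.481 × (1 − 20510/62690).
= 0.481 × 0.67283 = 0.32363.

0.324 per week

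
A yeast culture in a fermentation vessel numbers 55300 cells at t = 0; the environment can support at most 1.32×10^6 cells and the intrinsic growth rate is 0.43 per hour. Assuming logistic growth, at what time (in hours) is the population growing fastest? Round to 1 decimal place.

Logistic growth is fastest at N = K/2 = 660000.
A = (K − N₀)/N₀ = 22.87. Set K/(1 + A·e^(−rt)) = K/2 → A·e^(−rt) = 1.
e^(−0.43t) = 1/22.87 = 0.0437258, so t = ln(22.87)/0.43 = 3.1298/0.43 = 7.2786.

7.3 hours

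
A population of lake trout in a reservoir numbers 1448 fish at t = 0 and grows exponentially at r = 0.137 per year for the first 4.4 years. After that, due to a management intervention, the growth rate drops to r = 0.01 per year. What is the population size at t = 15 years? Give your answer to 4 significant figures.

Phase 1: N(4.4) = 1448·e^(0.137×4.4) = 1448·e^0.6028 = 2645.83.
Phase 2 runs for 15 − 4.4 = 10.6 years at r = 0.01.
N(15) = 2645.83·e^(0.01×10.6) = 2645.83·e^0.106 = 2941.69.

2942 fish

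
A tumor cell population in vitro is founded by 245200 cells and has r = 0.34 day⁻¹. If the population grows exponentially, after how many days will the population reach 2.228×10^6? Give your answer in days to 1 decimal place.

6.5 days

Set N₀·e^(rt) = 2.228×10^6: e^(0.34·t) = 2.228×10^6/245200 = 9.0865.
0.34·t = ln(9.0865) = 2.2068, so t = 2.2068/0.34 = 6.4905.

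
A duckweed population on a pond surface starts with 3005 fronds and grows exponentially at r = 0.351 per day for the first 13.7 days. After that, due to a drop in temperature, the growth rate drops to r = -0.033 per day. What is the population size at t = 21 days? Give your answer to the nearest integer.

289477 fronds

Phase 1: N(13.7) = 3005·e^(0.351×13.7) = 3005·e^4.809 = 368329.
Phase 2 runs for 21 − 13.7 = 7.3 days at r = -0.033.
N(21) = 368329·e^(-0.033×7.3) = 368329·e^-0.2409 = 289477.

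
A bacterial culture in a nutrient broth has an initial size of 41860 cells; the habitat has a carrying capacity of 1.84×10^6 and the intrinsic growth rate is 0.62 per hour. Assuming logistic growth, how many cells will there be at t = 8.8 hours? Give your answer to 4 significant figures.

A = (K − N₀)/N₀ = (1.84×10^6 − 41860)/41860 = 42.956.
N(t) = K/(1 + A·e^(−rt)) = 1.84×10^6/(1 + 42.956×e^(−0.62×8.8)).
e^(−5.456) = 0.0042706; denominator = 1 + 42.956×0.0042706 = 1.1834.
N = 1.84×10^6/1.1834 = 1.554779×10^6.

1555000 cells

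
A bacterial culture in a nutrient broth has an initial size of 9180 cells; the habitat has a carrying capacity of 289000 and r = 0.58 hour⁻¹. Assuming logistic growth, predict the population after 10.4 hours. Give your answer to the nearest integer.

A = (K − N₀)/N₀ = (289000 − 9180)/9180 = 30.481.
N(t) = K/(1 + A·e^(−rt)) = 289000/(1 + 30.481×e^(−0.58×10.4)).
e^(−6.032) = 0.0024007; denominator = 1 + 30.481×0.0024007 = 1.0732.
N = 289000/1.0732 = 269294.

269294 cells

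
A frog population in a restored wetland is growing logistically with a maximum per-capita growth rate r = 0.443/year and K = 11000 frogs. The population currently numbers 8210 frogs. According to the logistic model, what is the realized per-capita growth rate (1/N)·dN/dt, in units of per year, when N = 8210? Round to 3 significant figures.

(1/N)·dN/dt = r(1 − N/K) = 0.443 × (1 − 8210/11000).
= 0.443 × 0.25364 = 0.11236.

0.112 per year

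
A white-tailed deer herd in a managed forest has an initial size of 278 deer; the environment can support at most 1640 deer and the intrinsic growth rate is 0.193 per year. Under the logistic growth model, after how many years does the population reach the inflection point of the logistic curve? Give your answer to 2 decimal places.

8.23 years

Logistic growth is fastest at N = K/2 = 820.
A = (K − N₀)/N₀ = 4.8993. Set K/(1 + A·e^(−rt)) = K/2 → A·e^(−rt) = 1.
e^(−0.193t) = 1/4.8993 = 0.204112, so t = ln(4.8993)/0.193 = 1.5891/0.193 = 8.2336.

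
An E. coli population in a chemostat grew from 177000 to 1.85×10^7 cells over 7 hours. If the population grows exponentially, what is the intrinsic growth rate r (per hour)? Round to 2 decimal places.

0.66 per hour

From N(t) = N₀·e^(rt): e^(r·7) = 1.85×10^7/177000 = 104.52.
r·7 = ln(104.52) = 4.6494, so r = 4.6494/7 = 0.6642.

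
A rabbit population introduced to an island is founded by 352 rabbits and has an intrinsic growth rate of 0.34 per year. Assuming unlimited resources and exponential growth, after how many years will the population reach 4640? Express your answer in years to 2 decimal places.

Set N₀·e^(rt) = 4640: e^(0.34·t) = 4640/352 = 13.182.
0.34·t = ln(13.182) = 2.5788, so t = 2.5788/0.34 = 7.5848.

7.58 years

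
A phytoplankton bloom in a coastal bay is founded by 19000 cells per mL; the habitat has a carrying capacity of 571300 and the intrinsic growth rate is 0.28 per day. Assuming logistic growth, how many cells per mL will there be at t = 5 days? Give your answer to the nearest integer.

69942 cells per mL

A = (K − N₀)/N₀ = (571300 − 19000)/19000 = 29.068.
N(t) = K/(1 + A·e^(−rt)) = 571300/(1 + 29.068×e^(−0.28×5)).
e^(−1.4) = 0.2466; denominator = 1 + 29.068×0.2466 = 8.1682.
N = 571300/8.1682 = 69942.1.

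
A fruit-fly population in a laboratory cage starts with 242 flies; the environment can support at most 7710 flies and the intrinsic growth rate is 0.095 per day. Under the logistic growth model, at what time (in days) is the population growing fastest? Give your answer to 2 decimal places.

Logistic growth is fastest at N = K/2 = 3855.
A = (K − N₀)/N₀ = 30.86. Set K/(1 + A·e^(−rt)) = K/2 → A·e^(−rt) = 1.
e^(−0.095t) = 1/30.86 = 0.0324049, so t = ln(30.86)/0.095 = 3.4294/0.095 = 36.099.

36.10 days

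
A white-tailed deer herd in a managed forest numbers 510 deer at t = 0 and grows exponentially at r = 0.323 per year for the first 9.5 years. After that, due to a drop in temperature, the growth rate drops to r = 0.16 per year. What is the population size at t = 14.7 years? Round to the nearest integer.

25208 deer

Phase 1: N(9.5) = 510·e^(0.323×9.5) = 510·e^3.069 = 10969.9.
Phase 2 runs for 14.7 − 9.5 = 5.2 years at r = 0.16.
N(14.7) = 10969.9·e^(0.16×5.2) = 10969.9·e^0.832 = 25207.8.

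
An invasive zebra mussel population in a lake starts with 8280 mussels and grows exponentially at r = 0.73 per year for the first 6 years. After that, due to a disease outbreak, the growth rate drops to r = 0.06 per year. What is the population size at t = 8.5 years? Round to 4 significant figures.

768000 mussels

Phase 1: N(6) = 8280·e^(0.73×6) = 8280·e^4.38 = 661059.
Phase 2 runs for 8.5 − 6 = 2.5 years at r = 0.06.
N(8.5) = 661059·e^(0.06×2.5) = 661059·e^0.15 = 768041.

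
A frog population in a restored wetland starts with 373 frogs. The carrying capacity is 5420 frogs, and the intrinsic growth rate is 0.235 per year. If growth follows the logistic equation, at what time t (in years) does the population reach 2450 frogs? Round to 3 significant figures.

A = (K − N₀)/N₀ = (5420 − 373)/373 = 13.531.
Solve 5420/(1 + 13.531·e^(−0.235t)) = 2450: 1 + 13.531·e^(−0.235t) = 2.2122, so e^(−0.235t) = 0.0895913.
−0.235·t = ln(0.0895913) = -2.4125, so t = 2.4125/0.235 = 10.266.

10.3 years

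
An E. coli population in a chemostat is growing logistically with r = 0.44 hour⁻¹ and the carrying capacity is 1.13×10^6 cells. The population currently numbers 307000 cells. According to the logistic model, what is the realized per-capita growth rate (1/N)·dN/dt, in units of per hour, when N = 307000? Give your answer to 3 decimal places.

0.320 per hour

(1/N)·dN/dt = r(1 − N/K) = 0.44 × (1 − 307000/1.13×10^6).
= 0.44 × 0.72832 = 0.32046.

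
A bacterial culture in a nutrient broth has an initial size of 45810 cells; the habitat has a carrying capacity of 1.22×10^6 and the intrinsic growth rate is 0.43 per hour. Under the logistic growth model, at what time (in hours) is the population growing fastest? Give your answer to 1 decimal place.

Logistic growth is fastest at N = K/2 = 610000.
A = (K − N₀)/N₀ = 25.632. Set K/(1 + A·e^(−rt)) = K/2 → A·e^(−rt) = 1.
e^(−0.43t) = 1/25.632 = 0.0390141, so t = ln(25.632)/0.43 = 3.2438/0.43 = 7.5438.

7.5 hours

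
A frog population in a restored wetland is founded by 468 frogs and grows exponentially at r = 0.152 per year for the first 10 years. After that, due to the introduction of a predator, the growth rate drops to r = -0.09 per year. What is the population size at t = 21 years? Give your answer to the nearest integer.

795 frogs

Phase 1: N(10) = 468·e^(0.152×10) = 468·e^1.52 = 2139.8.
Phase 2 runs for 21 − 10 = 11 years at r = -0.09.
N(21) = 2139.8·e^(-0.09×11) = 2139.8·e^-0.99 = 795.1.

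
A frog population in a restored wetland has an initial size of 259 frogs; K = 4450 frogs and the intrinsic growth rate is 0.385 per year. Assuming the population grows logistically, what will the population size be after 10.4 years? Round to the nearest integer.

A = (K − N₀)/N₀ = (4450 − 259)/259 = 16.181.
N(t) = K/(1 + A·e^(−rt)) = 4450/(1 + 16.181×e^(−0.385×10.4)).
e^(−4.004) = 0.018243; denominator = 1 + 16.181×0.018243 = 1.2952.
N = 4450/1.2952 = 3435.79.

3436 frogs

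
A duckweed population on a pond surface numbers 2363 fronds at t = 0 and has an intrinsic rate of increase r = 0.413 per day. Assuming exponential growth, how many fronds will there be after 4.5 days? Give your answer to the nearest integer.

15157 fronds

N(t) = N₀·e^(rt) = 2363 × e^(0.413×4.5) = 2363 × e^1.858.
e^1.858 ≈ 6.4141, so N ≈ 2363 × 6.4141 = 15156.5.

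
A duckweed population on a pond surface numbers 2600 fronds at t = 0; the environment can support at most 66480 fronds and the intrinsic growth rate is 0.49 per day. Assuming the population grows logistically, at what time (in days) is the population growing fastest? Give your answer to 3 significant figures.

Logistic growth is fastest at N = K/2 = 33240.
A = (K − N₀)/N₀ = 24.569. Set K/(1 + A·e^(−rt)) = K/2 → A·e^(−rt) = 1.
e^(−0.49t) = 1/24.569 = 0.0407013, so t = ln(24.569)/0.49 = 3.2015/0.49 = 6.5337.

6.53 days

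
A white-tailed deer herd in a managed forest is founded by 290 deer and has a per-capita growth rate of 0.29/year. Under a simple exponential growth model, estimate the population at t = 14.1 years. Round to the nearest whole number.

N(t) = N₀·e^(rt) = 290 × e^(0.29×14.1) = 290 × e^4.089.
e^4.089 ≈ 59.68, so N ≈ 290 × 59.68 = 17307.3.

17307 deer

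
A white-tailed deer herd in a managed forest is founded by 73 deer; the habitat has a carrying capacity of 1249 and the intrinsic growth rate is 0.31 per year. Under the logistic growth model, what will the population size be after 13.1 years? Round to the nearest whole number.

978 deer

A = (K − N₀)/N₀ = (1249 − 73)/73 = 16.11.
N(t) = K/(1 + A·e^(−rt)) = 1249/(1 + 16.11×e^(−0.31×13.1)).
e^(−4.061) = 0.017232; denominator = 1 + 16.11×0.017232 = 1.2776.
N = 1249/1.2776 = 977.617.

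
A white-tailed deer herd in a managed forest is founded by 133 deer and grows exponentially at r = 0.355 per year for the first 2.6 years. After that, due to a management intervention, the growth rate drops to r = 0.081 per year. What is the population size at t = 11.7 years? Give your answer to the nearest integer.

700 deer

Phase 1: N(2.6) = 133·e^(0.355×2.6) = 133·e^0.923 = 334.738.
Phase 2 runs for 11.7 − 2.6 = 9.1 years at r = 0.081.
N(11.7) = 334.738·e^(0.081×9.1) = 334.738·e^0.7371 = 699.558.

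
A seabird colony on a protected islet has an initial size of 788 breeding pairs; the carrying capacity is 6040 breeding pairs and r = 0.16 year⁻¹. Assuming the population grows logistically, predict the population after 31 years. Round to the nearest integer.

A = (K − N₀)/N₀ = (6040 − 788)/788 = 6.665.
N(t) = K/(1 + A·e^(−rt)) = 6040/(1 + 6.665×e^(−0.16×31)).
e^(−4.96) = 0.0070129; denominator = 1 + 6.665×0.0070129 = 1.0467.
N = 6040/1.0467 = 5770.29.

5770 breeding pairs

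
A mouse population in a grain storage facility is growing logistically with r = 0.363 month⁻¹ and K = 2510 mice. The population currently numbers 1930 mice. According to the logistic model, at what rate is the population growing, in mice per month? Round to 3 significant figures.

162 mice per month

dN/dt = rN(1 − N/K) = 0.363 × 1930 × (1 − 1930/2510).
1 − 1930/2510 = 0.23108; dN/dt = 0.363 × 1930 × 0.23108 = 161.89.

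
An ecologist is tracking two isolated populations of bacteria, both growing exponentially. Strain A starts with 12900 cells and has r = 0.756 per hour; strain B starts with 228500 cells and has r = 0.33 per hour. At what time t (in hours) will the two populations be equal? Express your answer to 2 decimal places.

Set 12900·e^(0.756t) = 228500·e^(0.33t).
e^((0.756 − 0.33)t) = 228500/12900 → e^(0.426·t) = 17.713.
0.426·t = ln(17.713) = 2.8743, so t = 2.8743/0.426 = 6.7472.

6.75 hours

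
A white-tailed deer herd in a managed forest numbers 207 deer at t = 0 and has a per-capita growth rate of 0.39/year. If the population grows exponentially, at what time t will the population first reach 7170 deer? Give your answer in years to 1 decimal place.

Set N₀·e^(rt) = 7170: e^(0.39·t) = 7170/207 = 34.638.
0.39·t = ln(34.638) = 3.5449, so t = 3.5449/0.39 = 9.0896.

9.1 years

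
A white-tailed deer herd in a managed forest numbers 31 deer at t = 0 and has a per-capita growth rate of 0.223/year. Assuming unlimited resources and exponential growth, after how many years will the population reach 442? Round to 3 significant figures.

Set N₀·e^(rt) = 442: e^(0.223·t) = 442/31 = 14.258.
0.223·t = ln(14.258) = 2.6573, so t = 2.6573/0.223 = 11.916.

11.9 years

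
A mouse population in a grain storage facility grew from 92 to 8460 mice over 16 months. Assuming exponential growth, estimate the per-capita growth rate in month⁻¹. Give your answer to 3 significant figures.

From N(t) = N₀·e^(rt): e^(r·16) = 8460/92 = 91.957.
r·16 = ln(91.957) = 4.5213, so r = 4.5213/16 = 0.28258.

0.283 per month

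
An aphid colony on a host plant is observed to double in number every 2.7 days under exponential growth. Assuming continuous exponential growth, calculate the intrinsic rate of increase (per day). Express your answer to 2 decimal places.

0.26 per day

r = ln(2)/t_d = 0.6931/2.7 = 0.25672.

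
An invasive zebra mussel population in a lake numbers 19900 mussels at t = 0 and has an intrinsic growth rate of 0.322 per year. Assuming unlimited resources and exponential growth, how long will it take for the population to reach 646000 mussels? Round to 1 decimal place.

10.8 years

Set N₀·e^(rt) = 646000: e^(0.322·t) = 646000/19900 = 32.462.
0.322·t = ln(32.462) = 3.4801, so t = 3.4801/0.322 = 10.808.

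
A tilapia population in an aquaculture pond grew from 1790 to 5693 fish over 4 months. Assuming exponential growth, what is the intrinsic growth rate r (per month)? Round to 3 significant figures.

0.289 per month

From N(t) = N₀·e^(rt): e^(r·4) = 5693/1790 = 3.1804.
r·4 = ln(3.1804) = 1.157, so r = 1.157/4 = 0.28926.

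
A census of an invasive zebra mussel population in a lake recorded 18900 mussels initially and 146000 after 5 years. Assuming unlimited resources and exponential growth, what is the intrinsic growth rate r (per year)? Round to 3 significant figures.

0.409 per year

From N(t) = N₀·e^(rt): e^(r·5) = 146000/18900 = 7.7249.
r·5 = ln(7.7249) = 2.0444, so r = 2.0444/5 = 0.40889.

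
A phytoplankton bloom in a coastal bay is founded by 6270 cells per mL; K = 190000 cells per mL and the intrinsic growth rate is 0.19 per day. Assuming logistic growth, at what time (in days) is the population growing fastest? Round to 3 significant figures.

17.8 days

Logistic growth is fastest at N = K/2 = 95000.
A = (K − N₀)/N₀ = 29.303. Set K/(1 + A·e^(−rt)) = K/2 → A·e^(−rt) = 1.
e^(−0.19t) = 1/29.303 = 0.0341262, so t = ln(29.303)/0.19 = 3.3777/0.19 = 17.777.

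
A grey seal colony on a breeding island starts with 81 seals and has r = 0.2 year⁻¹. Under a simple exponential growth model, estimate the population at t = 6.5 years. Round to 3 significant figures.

N(t) = N₀·e^(rt) = 81 × e^(0.2×6.5) = 81 × e^1.3.
e^1.3 ≈ 3.6693, so N ≈ 81 × 3.6693 = 297.213.

297 seals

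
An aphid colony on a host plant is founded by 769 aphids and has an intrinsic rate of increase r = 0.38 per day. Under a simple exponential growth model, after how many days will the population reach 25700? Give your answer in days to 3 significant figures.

Set N₀·e^(rt) = 25700: e^(0.38·t) = 25700/769 = 33.42.
0.38·t = ln(33.42) = 3.5092, so t = 3.5092/0.38 = 9.2346.

9.23 days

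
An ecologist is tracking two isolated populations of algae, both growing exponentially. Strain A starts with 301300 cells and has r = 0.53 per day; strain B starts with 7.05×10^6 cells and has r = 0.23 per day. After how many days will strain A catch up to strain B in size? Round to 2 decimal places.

10.51 days

Set 301300·e^(0.53t) = 7.05×10^6·e^(0.23t).
e^((0.53 − 0.23)t) = 7.05×10^6/301300 → e^(0.3·t) = 23.399.
0.3·t = ln(23.399) = 3.1527, so t = 3.1527/0.3 = 10.509.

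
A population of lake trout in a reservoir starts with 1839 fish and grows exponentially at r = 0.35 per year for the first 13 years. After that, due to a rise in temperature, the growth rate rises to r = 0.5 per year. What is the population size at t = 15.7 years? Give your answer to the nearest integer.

Phase 1: N(13) = 1839·e^(0.35×13) = 1839·e^4.55 = 174029.
Phase 2 runs for 15.7 − 13 = 2.7 years at r = 0.5.
N(15.7) = 174029·e^(0.5×2.7) = 174029·e^1.35 = 671304.

671304 fish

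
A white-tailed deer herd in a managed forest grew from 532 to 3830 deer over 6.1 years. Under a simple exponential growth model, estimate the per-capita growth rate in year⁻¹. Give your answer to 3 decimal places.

0.324 per year

From N(t) = N₀·e^(rt): e^(r·6.1) = 3830/532 = 7.1992.
r·6.1 = ln(7.1992) = 1.974, so r = 1.974/6.1 = 0.3236.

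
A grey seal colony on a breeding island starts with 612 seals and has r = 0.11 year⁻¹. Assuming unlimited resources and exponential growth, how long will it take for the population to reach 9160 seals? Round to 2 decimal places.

24.60 years

Set N₀·e^(rt) = 9160: e^(0.11·t) = 9160/612 = 14.967.
0.11·t = ln(14.967) = 2.7059, so t = 2.7059/0.11 = 24.599.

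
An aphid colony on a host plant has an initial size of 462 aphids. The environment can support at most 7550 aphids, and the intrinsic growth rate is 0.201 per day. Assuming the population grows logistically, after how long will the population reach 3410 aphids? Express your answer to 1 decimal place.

12.6 days

A = (K − N₀)/N₀ = (7550 − 462)/462 = 15.342.
Solve 7550/(1 + 15.342·e^(−0.201t)) = 3410: 1 + 15.342·e^(−0.201t) = 2.2141, so e^(−0.201t) = 0.0791342.
−0.201·t = ln(0.0791342) = -2.5366, so t = 2.5366/0.201 = 12.62.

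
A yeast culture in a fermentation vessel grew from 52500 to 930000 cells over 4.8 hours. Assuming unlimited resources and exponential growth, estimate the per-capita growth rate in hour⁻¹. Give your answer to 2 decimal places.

0.60 per hour

From N(t) = N₀·e^(rt): e^(r·4.8) = 930000/52500 = 17.714.
r·4.8 = ln(17.714) = 2.8744, so r = 2.8744/4.8 = 0.59883.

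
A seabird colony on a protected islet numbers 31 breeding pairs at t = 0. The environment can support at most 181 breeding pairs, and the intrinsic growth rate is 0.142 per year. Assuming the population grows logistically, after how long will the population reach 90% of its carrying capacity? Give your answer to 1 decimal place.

26.6 years

A = (K − N₀)/N₀ = (181 − 31)/31 = 4.8387.
Solve 181/(1 + 4.8387·e^(−0.142t)) = 162.9: 1 + 4.8387·e^(−0.142t) = 1.1111, so e^(−0.142t) = 0.022963.
−0.142·t = ln(0.022963) = -3.7739, so t = 3.7739/0.142 = 26.577.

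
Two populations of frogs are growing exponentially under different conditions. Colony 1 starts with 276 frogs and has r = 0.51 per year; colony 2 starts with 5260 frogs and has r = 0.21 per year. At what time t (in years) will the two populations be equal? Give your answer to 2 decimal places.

Set 276·e^(0.51t) = 5260·e^(0.21t).
e^((0.51 − 0.21)t) = 5260/276 → e^(0.3·t) = 19.058.
0.3·t = ln(19.058) = 2.9475, so t = 2.9475/0.3 = 9.825.

9.82 years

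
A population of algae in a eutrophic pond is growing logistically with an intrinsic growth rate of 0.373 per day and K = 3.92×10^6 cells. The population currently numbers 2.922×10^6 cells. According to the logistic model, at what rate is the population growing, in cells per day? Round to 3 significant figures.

277000 cells per day

dN/dt = rN(1 − N/K) = 0.373 × 2.922×10^6 × (1 − 2.922×10^6/3.92×10^6).
1 − 2.922×10^6/3.92×10^6 = 0.25459; dN/dt = 0.373 × 2.922×10^6 × 0.25459 = 2.77481×10^5.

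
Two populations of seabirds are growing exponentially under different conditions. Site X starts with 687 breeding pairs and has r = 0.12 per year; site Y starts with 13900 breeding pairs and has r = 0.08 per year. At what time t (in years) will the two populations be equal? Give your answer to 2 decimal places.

Set 687·e^(0.12t) = 13900·e^(0.08t).
e^((0.12 − 0.08)t) = 13900/687 → e^(0.04·t) = 20.233.
0.04·t = ln(20.233) = 3.0073, so t = 3.0073/0.04 = 75.183.

75.18 years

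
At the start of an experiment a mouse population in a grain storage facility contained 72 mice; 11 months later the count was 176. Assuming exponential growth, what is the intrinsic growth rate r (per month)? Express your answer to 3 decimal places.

From N(t) = N₀·e^(rt): e^(r·11) = 176/72 = 2.4444.
r·11 = ln(2.4444) = 0.89382, so r = 0.89382/11 = 0.081256.

0.081 per month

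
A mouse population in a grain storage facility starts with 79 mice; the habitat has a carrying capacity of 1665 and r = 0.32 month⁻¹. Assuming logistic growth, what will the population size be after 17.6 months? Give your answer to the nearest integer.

1553 mice

A = (K − N₀)/N₀ = (1665 − 79)/79 = 20.076.
N(t) = K/(1 + A·e^(−rt)) = 1665/(1 + 20.076×e^(−0.32×17.6)).
e^(−5.632) = 0.0035814; denominator = 1 + 20.076×0.0035814 = 1.0719.
N = 1665/1.0719 = 1553.32.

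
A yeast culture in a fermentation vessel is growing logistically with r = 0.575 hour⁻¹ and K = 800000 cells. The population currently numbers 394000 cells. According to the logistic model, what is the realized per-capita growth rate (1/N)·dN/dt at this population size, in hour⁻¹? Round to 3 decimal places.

0.292 per hour

(1/N)·dN/dt = r(1 − N/K) = 0.575 × (1 − 394000/800000).
= 0.575 × 0.5075 = 0.29181.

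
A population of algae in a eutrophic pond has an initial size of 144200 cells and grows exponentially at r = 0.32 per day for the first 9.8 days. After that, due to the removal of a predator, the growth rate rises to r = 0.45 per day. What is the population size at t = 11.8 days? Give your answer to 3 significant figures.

8160000 cells

Phase 1: N(9.8) = 144200·e^(0.32×9.8) = 144200·e^3.136 = 3.318278×10^6.
Phase 2 runs for 11.8 − 9.8 = 2 days at r = 0.45.
N(11.8) = 3.318278×10^6·e^(0.45×2) = 3.318278×10^6·e^0.9 = 8.161647×10^6.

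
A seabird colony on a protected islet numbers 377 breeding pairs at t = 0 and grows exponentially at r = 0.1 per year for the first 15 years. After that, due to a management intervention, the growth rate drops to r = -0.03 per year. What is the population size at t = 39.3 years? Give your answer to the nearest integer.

Phase 1: N(15) = 377·e^(0.1×15) = 377·e^1.5 = 1689.6.
Phase 2 runs for 39.3 − 15 = 24.3 years at r = -0.03.
N(39.3) = 1689.6·e^(-0.03×24.3) = 1689.6·e^-0.729 = 815.047.

815 breeding pairs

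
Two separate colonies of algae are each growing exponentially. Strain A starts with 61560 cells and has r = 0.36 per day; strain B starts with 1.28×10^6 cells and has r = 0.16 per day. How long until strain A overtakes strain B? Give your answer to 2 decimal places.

15.17 days

Set 61560·e^(0.36t) = 1.28×10^6·e^(0.16t).
e^((0.36 − 0.16)t) = 1.28×10^6/61560 → e^(0.2·t) = 20.793.
0.2·t = ln(20.793) = 3.0346, so t = 3.0346/0.2 = 15.173.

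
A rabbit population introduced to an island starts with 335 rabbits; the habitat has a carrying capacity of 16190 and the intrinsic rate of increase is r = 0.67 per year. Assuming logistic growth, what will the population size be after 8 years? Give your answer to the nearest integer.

13244 rabbits

A = (K − N₀)/N₀ = (16190 − 335)/335 = 47.328.
N(t) = K/(1 + A·e^(−rt)) = 16190/(1 + 47.328×e^(−0.67×8)).
e^(−5.36) = 0.0047009; denominator = 1 + 47.328×0.0047009 = 1.2225.
N = 16190/1.2225 = 13243.5.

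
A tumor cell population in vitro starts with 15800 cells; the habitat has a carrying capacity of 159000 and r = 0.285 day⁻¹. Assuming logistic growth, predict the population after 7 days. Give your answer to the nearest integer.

71213 cells

A = (K − N₀)/N₀ = (159000 − 15800)/15800 = 9.0633.
N(t) = K/(1 + A·e^(−rt)) = 159000/(1 + 9.0633×e^(−0.285×7)).
e^(−1.995) = 0.13601; denominator = 1 + 9.0633×0.13601 = 2.2327.
N = 159000/2.2327 = 71213.2.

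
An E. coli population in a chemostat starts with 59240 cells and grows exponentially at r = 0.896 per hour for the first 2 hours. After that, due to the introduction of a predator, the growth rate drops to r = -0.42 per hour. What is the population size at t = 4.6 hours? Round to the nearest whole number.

119295 cells

Phase 1: N(2) = 59240·e^(0.896×2) = 59240·e^1.792 = 355526.
Phase 2 runs for 4.6 − 2 = 2.6 hours at r = -0.42.
N(4.6) = 355526·e^(-0.42×2.6) = 355526·e^-1.092 = 119295.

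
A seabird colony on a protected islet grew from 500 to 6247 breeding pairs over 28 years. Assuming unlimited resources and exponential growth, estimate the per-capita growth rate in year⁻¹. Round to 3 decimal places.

0.090 per year

From N(t) = N₀·e^(rt): e^(r·28) = 6247/500 = 12.494.
r·28 = ln(12.494) = 2.5252, so r = 2.5252/28 = 0.090187.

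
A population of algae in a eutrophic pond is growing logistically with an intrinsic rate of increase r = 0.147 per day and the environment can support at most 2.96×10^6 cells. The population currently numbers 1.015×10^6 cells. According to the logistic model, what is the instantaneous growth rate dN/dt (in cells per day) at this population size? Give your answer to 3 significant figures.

dN/dt = rN(1 − N/K) = 0.147 × 1.015×10^6 × (1 − 1.015×10^6/2.96×10^6).
1 − 1.015×10^6/2.96×10^6 = 0.65709; dN/dt = 0.147 × 1.015×10^6 × 0.65709 = 98042.

98000 cells per day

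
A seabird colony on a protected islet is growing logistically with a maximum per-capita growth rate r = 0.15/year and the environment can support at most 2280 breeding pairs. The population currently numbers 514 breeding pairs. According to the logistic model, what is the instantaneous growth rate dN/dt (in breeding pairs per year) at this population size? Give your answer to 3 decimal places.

dN/dt = rN(1 − N/K) = 0.15 × 514 × (1 − 514/2280).
1 − 514/2280 = 0.77456; dN/dt = 0.15 × 514 × 0.77456 = 59.719.

59.719 breeding pairs per year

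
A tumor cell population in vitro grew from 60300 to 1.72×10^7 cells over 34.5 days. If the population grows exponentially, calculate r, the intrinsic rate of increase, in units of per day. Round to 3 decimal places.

From N(t) = N₀·e^(rt): e^(r·34.5) = 1.72×10^7/60300 = 285.24.
r·34.5 = ln(285.24) = 5.6533, so r = 5.6533/34.5 = 0.16386.

0.164 per day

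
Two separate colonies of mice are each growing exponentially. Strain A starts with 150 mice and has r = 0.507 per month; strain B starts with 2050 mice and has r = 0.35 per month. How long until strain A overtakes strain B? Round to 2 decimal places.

16.66 months

Set 150·e^(0.507t) = 2050·e^(0.35t).
e^((0.507 − 0.35)t) = 2050/150 → e^(0.157·t) = 13.667.
0.157·t = ln(13.667) = 2.615, so t = 2.615/0.157 = 16.656.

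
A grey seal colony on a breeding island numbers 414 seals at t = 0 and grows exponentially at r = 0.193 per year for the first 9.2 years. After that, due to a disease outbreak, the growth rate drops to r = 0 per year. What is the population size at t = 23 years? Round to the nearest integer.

Phase 1: N(9.2) = 414·e^(0.193×9.2) = 414·e^1.776 = 2444.18.
Phase 2 runs for 23 − 9.2 = 13.8 years at r = 0.
N(23) = 2444.18·e^(0×13.8) = 2444.18·e^-0 = 2444.18.

2444 seals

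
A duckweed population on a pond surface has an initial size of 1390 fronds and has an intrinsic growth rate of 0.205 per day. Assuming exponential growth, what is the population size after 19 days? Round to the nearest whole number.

N(t) = N₀·e^(rt) = 1390 × e^(0.205×19) = 1390 × e^3.895.
e^3.895 ≈ 49.156, so N ≈ 1390 × 49.156 = 68326.9.

68327 fronds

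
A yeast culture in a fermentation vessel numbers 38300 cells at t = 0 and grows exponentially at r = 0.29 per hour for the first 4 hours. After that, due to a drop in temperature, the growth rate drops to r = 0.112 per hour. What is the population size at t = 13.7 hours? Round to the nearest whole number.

362074 cells

Phase 1: N(4) = 38300·e^(0.29×4) = 38300·e^1.16 = 122174.
Phase 2 runs for 13.7 − 4 = 9.7 hours at r = 0.112.
N(13.7) = 122174·e^(0.112×9.7) = 122174·e^1.086 = 362074.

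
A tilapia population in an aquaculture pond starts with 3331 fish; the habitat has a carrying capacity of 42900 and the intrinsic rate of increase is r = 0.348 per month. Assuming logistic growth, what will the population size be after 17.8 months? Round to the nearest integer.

41885 fish

A = (K − N₀)/N₀ = (42900 − 3331)/3331 = 11.879.
N(t) = K/(1 + A·e^(−rt)) = 42900/(1 + 11.879×e^(−0.348×17.8)).
e^(−6.194) = 0.0020408; denominator = 1 + 11.879×0.0020408 = 1.0242.
N = 42900/1.0242 = 41884.6.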